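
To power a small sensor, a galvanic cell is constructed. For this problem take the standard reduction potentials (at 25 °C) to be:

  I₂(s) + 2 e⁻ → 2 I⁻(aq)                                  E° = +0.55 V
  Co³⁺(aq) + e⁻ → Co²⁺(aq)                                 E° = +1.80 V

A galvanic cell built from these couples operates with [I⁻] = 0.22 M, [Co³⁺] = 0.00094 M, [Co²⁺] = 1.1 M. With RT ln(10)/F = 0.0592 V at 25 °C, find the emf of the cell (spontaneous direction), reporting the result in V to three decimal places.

Co³⁺/Co²⁺ is the cathode (higher E°), I₂/I⁻ the anode: E°cell = +1.80 − (+0.55) = +1.25 V, n = 2.
Overall: 2 Co³⁺(aq) + 2 I⁻(aq) → 2 Co²⁺(aq) + I₂(s)
Q = [Co²⁺]^2 / ([Co³⁺]^2·[I⁻]^2); log Q = 7.452.
E = E° − (0.0592/n) log Q = +1.25 − (0.0592/2)(7.452) = +1.029 V.

+1.029 V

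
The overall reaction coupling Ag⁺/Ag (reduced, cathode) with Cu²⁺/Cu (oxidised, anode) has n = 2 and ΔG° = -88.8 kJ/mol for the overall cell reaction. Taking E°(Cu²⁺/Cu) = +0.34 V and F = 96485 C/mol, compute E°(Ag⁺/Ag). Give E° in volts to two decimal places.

E°cell = −ΔG°/(nF) = −(-88.8×10³)/((2)(96485)) = +0.460 V.
Since Ag⁺/Ag is the cathode and Cu²⁺/Cu the anode, E°cell = E°(Ag⁺/Ag) − E°(Cu²⁺/Cu).
So E°(Ag⁺/Ag) = E°cell + E°(Cu²⁺/Cu) = +0.460 + (+0.34) = +0.80 V.

+0.80 V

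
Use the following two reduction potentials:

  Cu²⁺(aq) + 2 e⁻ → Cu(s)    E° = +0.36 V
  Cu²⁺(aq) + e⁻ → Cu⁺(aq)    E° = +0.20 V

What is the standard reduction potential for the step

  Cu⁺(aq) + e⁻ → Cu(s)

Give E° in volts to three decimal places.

Sequential free energies add, so n₃E°₃ = n₁E°₁ + n₂E°₂.
With n₃ = 2, and the known step contributing 1×(+0.20) V, the unknown satisfies 1·E° = 2×(+0.36) − 1×(+0.20) = +0.520.
E° = +0.520 / 1 = +0.520 V.

+0.520 V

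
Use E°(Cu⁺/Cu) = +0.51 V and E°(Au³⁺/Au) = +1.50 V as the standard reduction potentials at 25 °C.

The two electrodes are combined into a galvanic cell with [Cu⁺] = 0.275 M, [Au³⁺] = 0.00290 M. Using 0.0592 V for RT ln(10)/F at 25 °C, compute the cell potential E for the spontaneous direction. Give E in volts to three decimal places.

+0.973 V

Au³⁺/Au is the cathode (higher E°), Cu⁺/Cu the anode: E°cell = +1.50 − (+0.51) = +0.99 V, n = 3.
Overall: Au³⁺(aq) + 3 Cu(s) → Au(s) + 3 Cu⁺(aq)
Q = [Cu⁺]^3 / ([Au³⁺]); log Q = 0.856.
E = E° − (0.0592/n) log Q = +0.99 − (0.0592/3)(0.856) = +0.973 V.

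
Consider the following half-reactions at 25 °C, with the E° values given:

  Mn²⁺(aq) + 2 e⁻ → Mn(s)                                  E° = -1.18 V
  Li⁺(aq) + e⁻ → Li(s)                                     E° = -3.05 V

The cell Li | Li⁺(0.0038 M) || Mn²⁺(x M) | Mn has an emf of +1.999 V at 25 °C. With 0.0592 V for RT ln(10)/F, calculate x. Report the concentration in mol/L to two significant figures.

Mn²⁺/Mn is the cathode, Li⁺/Li the anode: E°cell = +1.87 V, n = 2.
Overall reaction: Mn²⁺(aq) + 2 Li(s) → Mn(s) + 2 Li⁺(aq); Q = [Li⁺]^2/[Mn²⁺]^1.
From E = E° − (0.0592/n) log Q: log Q = (E° − E)·n/0.0592 = (+1.87 − (+1.999))·2/0.0592 = -4.3581.
So 1·log[Mn²⁺] = 2·log(0.0038) − log Q = -4.8404 − (-4.3581) = -0.4823; [Mn²⁺] = 10^(-0.4823) ≈ 0.33 M.

0.33 M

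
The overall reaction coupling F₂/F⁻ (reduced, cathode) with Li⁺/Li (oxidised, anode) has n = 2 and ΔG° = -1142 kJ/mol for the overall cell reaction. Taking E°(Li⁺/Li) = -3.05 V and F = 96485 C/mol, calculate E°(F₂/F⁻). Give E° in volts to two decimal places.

E°cell = −ΔG°/(nF) = −(-1142×10³)/((2)(96485)) = +5.918 V.
Since F₂/F⁻ is the cathode and Li⁺/Li the anode, E°cell = E°(F₂/F⁻) − E°(Li⁺/Li).
So E°(F₂/F⁻) = E°cell + E°(Li⁺/Li) = +5.918 + (-3.05) = +2.87 V.

+2.87 V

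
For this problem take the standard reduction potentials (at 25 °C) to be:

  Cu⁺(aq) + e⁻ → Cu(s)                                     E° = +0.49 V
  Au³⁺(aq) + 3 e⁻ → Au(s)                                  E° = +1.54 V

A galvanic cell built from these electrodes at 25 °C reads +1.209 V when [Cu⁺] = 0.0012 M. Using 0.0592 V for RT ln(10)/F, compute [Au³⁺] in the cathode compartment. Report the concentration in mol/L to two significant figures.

0.20 M

Au³⁺/Au is the cathode, Cu⁺/Cu the anode: E°cell = +1.05 V, n = 3.
Overall reaction: Au³⁺(aq) + 3 Cu(s) → Au(s) + 3 Cu⁺(aq); Q = [Cu⁺]^3/[Au³⁺]^1.
From E = E° − (0.0592/n) log Q: log Q = (E° − E)·n/0.0592 = (+1.05 − (+1.209))·3/0.0592 = -8.0574.
So 1·log[Au³⁺] = 3·log(0.0012) − log Q = -8.7625 − (-8.0574) = -0.7051; [Au³⁺] = 10^(-0.7051) ≈ 0.20 M.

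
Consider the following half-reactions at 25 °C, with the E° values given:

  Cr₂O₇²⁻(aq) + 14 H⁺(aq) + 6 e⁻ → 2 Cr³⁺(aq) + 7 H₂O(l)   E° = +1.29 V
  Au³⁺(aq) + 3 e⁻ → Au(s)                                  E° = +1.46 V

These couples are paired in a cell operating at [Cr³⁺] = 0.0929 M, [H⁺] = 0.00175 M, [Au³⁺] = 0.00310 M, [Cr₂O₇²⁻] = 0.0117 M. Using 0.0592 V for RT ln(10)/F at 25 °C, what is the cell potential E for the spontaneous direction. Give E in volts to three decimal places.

+0.500 V

Au³⁺/Au is the cathode (higher E°), Cr₂O₇²⁻/Cr³⁺ the anode: E°cell = +1.46 − (+1.29) = +0.17 V, n = 6.
Overall: 2 Au³⁺(aq) + 2 Cr³⁺(aq) + 7 H₂O(l) → 2 Au(s) + Cr₂O₇²⁻(aq) + 14 H⁺(aq)
Q = [Cr₂O₇²⁻]·[H⁺]^14 / ([Au³⁺]^2·[Cr³⁺]^2); log Q = -33.448.
E = E° − (0.0592/n) log Q = +0.17 − (0.0592/6)(-33.448) = +0.500 V.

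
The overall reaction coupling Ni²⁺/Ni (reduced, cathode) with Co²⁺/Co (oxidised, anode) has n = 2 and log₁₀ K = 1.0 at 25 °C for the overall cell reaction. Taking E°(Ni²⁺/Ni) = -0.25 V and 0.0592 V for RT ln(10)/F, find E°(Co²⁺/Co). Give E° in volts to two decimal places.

E°cell = (0.0592/n)·log K = (0.0592/2)(1.0) = +0.030 V.
Since Ni²⁺/Ni is the cathode and Co²⁺/Co the anode, E°cell = E°(Ni²⁺/Ni) − E°(Co²⁺/Co).
So E°(Co²⁺/Co) = E°(Ni²⁺/Ni) − E°cell = (-0.25) − (+0.030) = -0.28 V.

-0.28 V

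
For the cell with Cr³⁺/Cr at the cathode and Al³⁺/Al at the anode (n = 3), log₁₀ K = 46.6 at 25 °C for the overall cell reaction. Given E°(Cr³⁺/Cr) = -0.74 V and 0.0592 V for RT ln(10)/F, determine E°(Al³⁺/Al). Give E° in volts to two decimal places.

E°cell = (0.0592/n)·log K = (0.0592/3)(46.6) = +0.920 V.
Since Cr³⁺/Cr is the cathode and Al³⁺/Al the anode, E°cell = E°(Cr³⁺/Cr) − E°(Al³⁺/Al).
So E°(Al³⁺/Al) = E°(Cr³⁺/Cr) − E°cell = (-0.74) − (+0.920) = -1.66 V.

-1.66 V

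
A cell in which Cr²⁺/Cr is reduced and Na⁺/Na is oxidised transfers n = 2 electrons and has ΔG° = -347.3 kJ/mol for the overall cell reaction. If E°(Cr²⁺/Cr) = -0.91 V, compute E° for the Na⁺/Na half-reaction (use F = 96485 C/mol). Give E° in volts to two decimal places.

E°cell = −ΔG°/(nF) = −(-347.3×10³)/((2)(96485)) = +1.800 V.
Since Cr²⁺/Cr is the cathode and Na⁺/Na the anode, E°cell = E°(Cr²⁺/Cr) − E°(Na⁺/Na).
So E°(Na⁺/Na) = E°(Cr²⁺/Cr) − E°cell = (-0.91) − (+1.800) = -2.71 V.

-2.71 V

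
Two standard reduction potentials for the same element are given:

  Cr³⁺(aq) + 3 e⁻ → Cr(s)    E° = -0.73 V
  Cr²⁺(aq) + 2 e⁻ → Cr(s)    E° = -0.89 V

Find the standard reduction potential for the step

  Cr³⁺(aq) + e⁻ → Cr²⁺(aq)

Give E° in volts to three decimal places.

-0.410 V

Sequential free energies add, so n₃E°₃ = n₁E°₁ + n₂E°₂.
With n₃ = 3, and the known step contributing 2×(-0.89) V, the unknown satisfies 1·E° = 3×(-0.73) − 2×(-0.89) = -0.410.
E° = -0.410 / 1 = -0.410 V.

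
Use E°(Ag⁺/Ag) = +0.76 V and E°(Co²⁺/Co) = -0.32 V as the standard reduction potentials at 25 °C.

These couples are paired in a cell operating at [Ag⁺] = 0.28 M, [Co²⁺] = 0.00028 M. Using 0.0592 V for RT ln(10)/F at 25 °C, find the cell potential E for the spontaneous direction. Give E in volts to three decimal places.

+1.152 V

Ag⁺/Ag is the cathode (higher E°), Co²⁺/Co the anode: E°cell = +0.76 − (-0.32) = +1.08 V, n = 2.
Overall: 2 Ag⁺(aq) + Co(s) → 2 Ag(s) + Co²⁺(aq)
Q = [Co²⁺] / ([Ag⁺]^2); log Q = -2.447.
E = E° − (0.0592/n) log Q = +1.08 − (0.0592/2)(-2.447) = +1.152 V.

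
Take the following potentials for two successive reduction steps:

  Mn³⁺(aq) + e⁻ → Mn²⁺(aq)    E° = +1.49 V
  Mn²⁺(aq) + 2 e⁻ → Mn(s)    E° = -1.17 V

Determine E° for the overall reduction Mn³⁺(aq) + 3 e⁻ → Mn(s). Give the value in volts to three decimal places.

-0.283 V

Since ΔG° = −nFE° is additive over sequential reductions, n₃E°₃ = n₁E°₁ + n₂E°₂.
E°₃ = (1×+1.49 + 2×-1.17) / 3 = (-0.850) / 3 = -0.283 V.
E° values themselves are not directly additive — weighting by electron count is essential.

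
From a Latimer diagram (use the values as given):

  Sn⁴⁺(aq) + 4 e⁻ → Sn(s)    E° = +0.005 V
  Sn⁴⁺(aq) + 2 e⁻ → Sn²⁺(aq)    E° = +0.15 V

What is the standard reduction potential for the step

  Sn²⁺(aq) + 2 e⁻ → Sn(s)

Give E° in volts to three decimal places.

-0.140 V

Sequential free energies add, so n₃E°₃ = n₁E°₁ + n₂E°₂.
With n₃ = 4, and the known step contributing 2×(+0.15) V, the unknown satisfies 2·E° = 4×(+0.005) − 2×(+0.15) = -0.280.
E° = -0.280 / 2 = -0.140 V.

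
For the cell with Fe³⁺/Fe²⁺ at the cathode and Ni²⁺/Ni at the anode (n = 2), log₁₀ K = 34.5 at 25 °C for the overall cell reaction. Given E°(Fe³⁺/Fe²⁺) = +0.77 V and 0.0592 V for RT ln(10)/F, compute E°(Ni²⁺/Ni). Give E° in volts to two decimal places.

E°cell = (0.0592/n)·log K = (0.0592/2)(34.5) = +1.021 V.
Since Fe³⁺/Fe²⁺ is the cathode and Ni²⁺/Ni the anode, E°cell = E°(Fe³⁺/Fe²⁺) − E°(Ni²⁺/Ni).
So E°(Ni²⁺/Ni) = E°(Fe³⁺/Fe²⁺) − E°cell = (+0.77) − (+1.021) = -0.25 V.

-0.25 V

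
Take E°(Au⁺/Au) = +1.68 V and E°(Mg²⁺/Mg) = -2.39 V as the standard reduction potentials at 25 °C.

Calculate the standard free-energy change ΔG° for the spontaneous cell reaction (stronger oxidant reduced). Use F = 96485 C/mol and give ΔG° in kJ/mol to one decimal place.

-785.4 kJ/mol

Au⁺/Au (E° = +1.68 V) is the cathode; Mg²⁺/Mg (E° = -2.39 V) is the anode, so E°cell = +4.07 V.
Balancing electrons gives n = 2 (lcm of 1 and 2).
ΔG° = −nFE° = −(2)(96485)(+4.07) = -785,388 J = -785.4 kJ/mol.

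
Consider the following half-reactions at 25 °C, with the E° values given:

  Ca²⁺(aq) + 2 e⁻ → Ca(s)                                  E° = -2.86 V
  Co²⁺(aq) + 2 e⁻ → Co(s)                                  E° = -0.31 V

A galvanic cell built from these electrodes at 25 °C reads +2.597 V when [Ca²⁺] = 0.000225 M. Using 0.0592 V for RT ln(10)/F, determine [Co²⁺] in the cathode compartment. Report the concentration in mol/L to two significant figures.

Co²⁺/Co is the cathode, Ca²⁺/Ca the anode: E°cell = +2.55 V, n = 2.
Overall reaction: Co²⁺(aq) + Ca(s) → Co(s) + Ca²⁺(aq); Q = [Ca²⁺]^1/[Co²⁺]^1.
From E = E° − (0.0592/n) log Q: log Q = (E° − E)·n/0.0592 = (+2.55 − (+2.597))·2/0.0592 = -1.5878.
So 1·log[Co²⁺] = 1·log(0.000225) − log Q = -3.6478 − (-1.5878) = -2.0600; [Co²⁺] = 10^(-2.0600) ≈ 0.0087 M.

0.0087 M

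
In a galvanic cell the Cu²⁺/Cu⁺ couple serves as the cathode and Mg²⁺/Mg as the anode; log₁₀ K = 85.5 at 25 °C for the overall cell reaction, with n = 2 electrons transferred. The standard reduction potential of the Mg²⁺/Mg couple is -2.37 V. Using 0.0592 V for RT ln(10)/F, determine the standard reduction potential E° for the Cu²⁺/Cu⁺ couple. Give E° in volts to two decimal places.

E°cell = (0.0592/n)·log K = (0.0592/2)(85.5) = +2.531 V.
Since Cu²⁺/Cu⁺ is the cathode and Mg²⁺/Mg the anode, E°cell = E°(Cu²⁺/Cu⁺) − E°(Mg²⁺/Mg).
So E°(Cu²⁺/Cu⁺) = E°cell + E°(Mg²⁺/Mg) = +2.531 + (-2.37) = +0.16 V.

+0.16 V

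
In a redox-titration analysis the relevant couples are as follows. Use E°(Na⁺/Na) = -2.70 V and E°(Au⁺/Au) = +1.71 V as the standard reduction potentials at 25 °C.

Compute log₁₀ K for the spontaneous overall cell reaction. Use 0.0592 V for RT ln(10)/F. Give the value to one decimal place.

Cathode: Au⁺/Au; anode: Na⁺/Na. E°cell = +4.41 V, n = 1.
log K = nE°cell / 0.0592 = (1)(+4.41) / 0.0592 = 74.5.

74.5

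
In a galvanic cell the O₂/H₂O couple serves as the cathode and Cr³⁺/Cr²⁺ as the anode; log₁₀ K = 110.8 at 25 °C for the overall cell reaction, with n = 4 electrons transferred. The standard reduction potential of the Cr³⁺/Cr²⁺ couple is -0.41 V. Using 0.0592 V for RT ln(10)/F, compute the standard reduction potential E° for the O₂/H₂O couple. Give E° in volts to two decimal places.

+1.23 V

E°cell = (0.0592/n)·log K = (0.0592/4)(110.8) = +1.640 V.
Since O₂/H₂O is the cathode and Cr³⁺/Cr²⁺ the anode, E°cell = E°(O₂/H₂O) − E°(Cr³⁺/Cr²⁺).
So E°(O₂/H₂O) = E°cell + E°(Cr³⁺/Cr²⁺) = +1.640 + (-0.41) = +1.23 V.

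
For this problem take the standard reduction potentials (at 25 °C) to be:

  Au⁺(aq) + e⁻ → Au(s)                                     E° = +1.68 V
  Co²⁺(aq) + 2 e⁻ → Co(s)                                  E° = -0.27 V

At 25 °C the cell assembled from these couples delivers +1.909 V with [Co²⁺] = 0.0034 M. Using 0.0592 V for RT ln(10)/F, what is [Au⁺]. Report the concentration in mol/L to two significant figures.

Au⁺/Au is the cathode, Co²⁺/Co the anode: E°cell = +1.95 V, n = 2.
Overall reaction: 2 Au⁺(aq) + Co(s) → 2 Au(s) + Co²⁺(aq); Q = [Co²⁺]^1/[Au⁺]^2.
From E = E° − (0.0592/n) log Q: log Q = (E° − E)·n/0.0592 = (+1.95 − (+1.909))·2/0.0592 = 1.3851.
So 2·log[Au⁺] = 1·log(0.0034) − log Q = -2.4685 − (1.3851) = -3.8536; log[Au⁺] = -3.8536 / 2 = -1.9268; [Au⁺] = 10^(-1.9268) ≈ 0.012 M.

0.012 M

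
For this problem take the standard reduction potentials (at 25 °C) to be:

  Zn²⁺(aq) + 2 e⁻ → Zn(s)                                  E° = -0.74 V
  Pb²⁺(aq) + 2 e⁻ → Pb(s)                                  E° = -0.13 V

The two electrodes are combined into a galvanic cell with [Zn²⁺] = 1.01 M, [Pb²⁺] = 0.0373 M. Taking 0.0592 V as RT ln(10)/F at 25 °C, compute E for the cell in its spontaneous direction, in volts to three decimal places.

Pb²⁺/Pb is the cathode (higher E°), Zn²⁺/Zn the anode: E°cell = -0.13 − (-0.74) = +0.61 V, n = 2.
Overall: Pb²⁺(aq) + Zn(s) → Pb(s) + Zn²⁺(aq)
Q = [Zn²⁺] / ([Pb²⁺]); log Q = 1.433.
E = E° − (0.0592/n) log Q = +0.61 − (0.0592/2)(1.433) = +0.568 V.

+0.568 V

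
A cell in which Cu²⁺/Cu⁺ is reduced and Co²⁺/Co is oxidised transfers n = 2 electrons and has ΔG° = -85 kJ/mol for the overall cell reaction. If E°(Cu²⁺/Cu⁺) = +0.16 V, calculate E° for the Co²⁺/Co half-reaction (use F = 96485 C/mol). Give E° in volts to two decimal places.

-0.28 V

E°cell = −ΔG°/(nF) = −(-85×10³)/((2)(96485)) = +0.440 V.
Since Cu²⁺/Cu⁺ is the cathode and Co²⁺/Co the anode, E°cell = E°(Cu²⁺/Cu⁺) − E°(Co²⁺/Co).
So E°(Co²⁺/Co) = E°(Cu²⁺/Cu⁺) − E°cell = (+0.16) − (+0.440) = -0.28 V.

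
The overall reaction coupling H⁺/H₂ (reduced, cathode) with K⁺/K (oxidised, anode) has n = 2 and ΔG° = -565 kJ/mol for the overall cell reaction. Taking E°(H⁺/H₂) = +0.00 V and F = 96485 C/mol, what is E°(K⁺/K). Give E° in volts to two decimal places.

E°cell = −ΔG°/(nF) = −(-565×10³)/((2)(96485)) = +2.928 V.
Since H⁺/H₂ is the cathode and K⁺/K the anode, E°cell = E°(H⁺/H₂) − E°(K⁺/K).
So E°(K⁺/K) = E°(H⁺/H₂) − E°cell = (+0.00) − (+2.928) = -2.93 V.

-2.93 V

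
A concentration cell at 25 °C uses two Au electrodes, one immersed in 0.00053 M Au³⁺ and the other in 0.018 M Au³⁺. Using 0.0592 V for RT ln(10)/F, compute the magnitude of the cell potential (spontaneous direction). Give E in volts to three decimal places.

For a concentration cell E°cell = 0. The 0.018 M side is the cathode (reduction is favoured where [Au³⁺] is higher).
With n = 3, E = −(0.0592/3) log([Au³⁺]ₐₙ/[Au³⁺]꜀ₐₜ) = −(0.0592/3) log(0.00053/0.018) = −(0.0592/3)(-1.531) = +0.030 V.

+0.030 V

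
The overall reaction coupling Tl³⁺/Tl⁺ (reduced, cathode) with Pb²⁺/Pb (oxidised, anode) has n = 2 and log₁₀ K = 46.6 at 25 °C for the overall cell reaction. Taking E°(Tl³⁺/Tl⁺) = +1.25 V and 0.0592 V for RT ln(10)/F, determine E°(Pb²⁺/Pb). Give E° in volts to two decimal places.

-0.13 V

E°cell = (0.0592/n)·log K = (0.0592/2)(46.6) = +1.379 V.
Since Tl³⁺/Tl⁺ is the cathode and Pb²⁺/Pb the anode, E°cell = E°(Tl³⁺/Tl⁺) − E°(Pb²⁺/Pb).
So E°(Pb²⁺/Pb) = E°(Tl³⁺/Tl⁺) − E°cell = (+1.25) − (+1.379) = -0.13 V.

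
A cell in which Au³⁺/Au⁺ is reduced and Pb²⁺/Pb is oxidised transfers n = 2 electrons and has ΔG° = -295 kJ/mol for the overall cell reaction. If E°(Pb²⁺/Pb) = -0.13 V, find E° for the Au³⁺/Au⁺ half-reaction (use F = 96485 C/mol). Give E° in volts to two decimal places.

E°cell = −ΔG°/(nF) = −(-295×10³)/((2)(96485)) = +1.529 V.
Since Au³⁺/Au⁺ is the cathode and Pb²⁺/Pb the anode, E°cell = E°(Au³⁺/Au⁺) − E°(Pb²⁺/Pb).
So E°(Au³⁺/Au⁺) = E°cell + E°(Pb²⁺/Pb) = +1.529 + (-0.13) = +1.40 V.

+1.40 V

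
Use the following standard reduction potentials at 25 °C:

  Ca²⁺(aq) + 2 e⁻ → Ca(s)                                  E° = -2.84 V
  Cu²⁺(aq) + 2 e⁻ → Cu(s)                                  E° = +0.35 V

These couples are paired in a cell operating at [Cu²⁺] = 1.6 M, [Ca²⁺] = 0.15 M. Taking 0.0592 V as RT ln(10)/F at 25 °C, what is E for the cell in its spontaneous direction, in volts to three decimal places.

Cu²⁺/Cu is the cathode (higher E°), Ca²⁺/Ca the anode: E°cell = +0.35 − (-2.84) = +3.19 V, n = 2.
Overall: Cu²⁺(aq) + Ca(s) → Cu(s) + Ca²⁺(aq)
Q = [Ca²⁺] / ([Cu²⁺]); log Q = -1.028.
E = E° − (0.0592/n) log Q = +3.19 − (0.0592/2)(-1.028) = +3.220 V.

+3.220 V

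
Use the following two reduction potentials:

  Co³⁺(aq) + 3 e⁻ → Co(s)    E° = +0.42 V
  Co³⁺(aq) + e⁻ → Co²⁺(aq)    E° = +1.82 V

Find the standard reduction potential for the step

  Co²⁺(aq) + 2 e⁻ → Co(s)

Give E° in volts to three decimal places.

Sequential free energies add, so n₃E°₃ = n₁E°₁ + n₂E°₂.
With n₃ = 3, and the known step contributing 1×(+1.82) V, the unknown satisfies 2·E° = 3×(+0.42) − 1×(+1.82) = -0.560.
E° = -0.560 / 2 = -0.280 V.

-0.280 V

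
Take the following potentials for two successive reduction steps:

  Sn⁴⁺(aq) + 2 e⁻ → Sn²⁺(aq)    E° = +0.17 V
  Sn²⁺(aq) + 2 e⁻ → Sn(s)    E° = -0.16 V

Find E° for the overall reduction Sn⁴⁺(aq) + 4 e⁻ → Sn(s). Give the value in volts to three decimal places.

+0.005 V

Standard free energies of sequential steps add: ΔG°₃ = ΔG°₁ + ΔG°₂, so n₃E°₃ = n₁E°₁ + n₂E°₂.
E°₃ = (2×+0.17 + 2×-0.16) / 4 = (+0.020) / 4 = +0.005 V.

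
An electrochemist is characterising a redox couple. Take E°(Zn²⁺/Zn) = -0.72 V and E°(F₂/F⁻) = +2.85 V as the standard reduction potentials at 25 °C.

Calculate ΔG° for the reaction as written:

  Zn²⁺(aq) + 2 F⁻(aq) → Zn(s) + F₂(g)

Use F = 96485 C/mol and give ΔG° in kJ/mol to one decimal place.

As written, Zn²⁺/Zn is reduced (cathode) and F₂/F⁻ is oxidised (anode), so E°cell = (-0.72) − (+2.85) = -3.57 V.
Balancing electrons gives n = 2.
ΔG° = −nFE° = −(2)(96485)(-3.57) = 688,903 J = +688.9 kJ/mol.

+688.9 kJ/mol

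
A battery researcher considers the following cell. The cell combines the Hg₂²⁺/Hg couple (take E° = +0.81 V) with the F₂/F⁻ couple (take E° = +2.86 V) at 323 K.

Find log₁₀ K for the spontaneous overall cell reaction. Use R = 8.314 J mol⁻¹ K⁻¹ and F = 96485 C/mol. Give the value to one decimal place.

64.0

Cathode: F₂/F⁻; anode: Hg₂²⁺/Hg. E°cell = (+2.86) − (+0.81) = +2.05 V, with n = 2.
ΔG° = −nFE° = −RT ln K, so ln K = nFE°/(RT) = (2)(96485)(+2.05) / ((8.314)(323)) = 147.310.
log₁₀ K = 147.310 / ln 10 = 64.0.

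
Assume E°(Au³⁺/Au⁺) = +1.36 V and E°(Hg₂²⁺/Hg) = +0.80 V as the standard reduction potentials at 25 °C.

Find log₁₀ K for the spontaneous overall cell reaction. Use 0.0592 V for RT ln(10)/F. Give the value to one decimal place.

18.9

Cathode: Au³⁺/Au⁺; anode: Hg₂²⁺/Hg. E°cell = +0.56 V, n = 2.
log K = nE°cell / 0.0592 = (2)(+0.56) / 0.0592 = 18.9.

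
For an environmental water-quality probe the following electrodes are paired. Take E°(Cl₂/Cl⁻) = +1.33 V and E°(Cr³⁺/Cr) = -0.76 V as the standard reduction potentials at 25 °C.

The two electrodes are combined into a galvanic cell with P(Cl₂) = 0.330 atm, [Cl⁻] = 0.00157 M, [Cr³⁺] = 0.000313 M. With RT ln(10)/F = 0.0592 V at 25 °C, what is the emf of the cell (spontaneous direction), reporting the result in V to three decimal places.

Cl₂/Cl⁻ is the cathode (higher E°), Cr³⁺/Cr the anode: E°cell = +1.33 − (-0.76) = +2.09 V, n = 6.
Overall: 3 Cl₂(g) + 2 Cr(s) → 6 Cl⁻(aq) + 2 Cr³⁺(aq)
Q = [Cl⁻]^6·[Cr³⁺]^2 / (P(Cl₂)^3); log Q = -22.389.
E = E° − (0.0592/n) log Q = +2.09 − (0.0592/6)(-22.389) = +2.311 V.

+2.311 V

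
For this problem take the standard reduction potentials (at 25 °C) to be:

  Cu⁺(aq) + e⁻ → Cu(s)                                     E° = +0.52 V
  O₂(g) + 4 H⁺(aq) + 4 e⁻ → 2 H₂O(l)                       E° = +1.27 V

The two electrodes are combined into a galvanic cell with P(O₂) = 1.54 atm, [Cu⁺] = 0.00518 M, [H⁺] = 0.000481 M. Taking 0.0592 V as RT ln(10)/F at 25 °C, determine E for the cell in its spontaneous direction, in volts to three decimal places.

O₂/H₂O is the cathode (higher E°), Cu⁺/Cu the anode: E°cell = +1.27 − (+0.52) = +0.75 V, n = 4.
Overall: O₂(g) + 4 H⁺(aq) + 4 Cu(s) → 2 H₂O(l) + 4 Cu⁺(aq)
Q = [Cu⁺]^4 / (P(O₂)·[H⁺]^4); log Q = 3.941.
E = E° − (0.0592/n) log Q = +0.75 − (0.0592/4)(3.941) = +0.692 V.

+0.692 V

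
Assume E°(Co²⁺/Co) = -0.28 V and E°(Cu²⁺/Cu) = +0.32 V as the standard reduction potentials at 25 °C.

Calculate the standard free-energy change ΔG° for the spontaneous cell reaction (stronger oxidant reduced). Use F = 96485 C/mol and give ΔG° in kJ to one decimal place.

Cu²⁺/Cu (E° = +0.32 V) is the cathode; Co²⁺/Co (E° = -0.28 V) is the anode, so E°cell = +0.60 V.
Balancing electrons gives n = 2 (lcm of 2 and 2).
ΔG° = −nFE° = −(2)(96485)(+0.60) = -115,782 J = -115.8 kJ.

-115.8 kJ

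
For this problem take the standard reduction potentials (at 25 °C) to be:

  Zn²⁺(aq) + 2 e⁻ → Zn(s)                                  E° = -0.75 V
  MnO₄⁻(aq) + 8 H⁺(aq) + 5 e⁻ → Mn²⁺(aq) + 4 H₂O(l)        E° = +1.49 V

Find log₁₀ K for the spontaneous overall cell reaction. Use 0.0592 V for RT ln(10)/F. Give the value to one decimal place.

378.4

Cathode: MnO₄⁻/Mn²⁺; anode: Zn²⁺/Zn. E°cell = +2.24 V, n = 10.
log K = nE°cell / 0.0592 = (10)(+2.24) / 0.0592 = 378.4.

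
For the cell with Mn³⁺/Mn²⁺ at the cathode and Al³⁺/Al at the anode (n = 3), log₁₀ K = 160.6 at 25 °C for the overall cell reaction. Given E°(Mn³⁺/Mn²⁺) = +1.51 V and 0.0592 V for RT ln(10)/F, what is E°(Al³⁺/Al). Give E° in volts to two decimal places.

E°cell = (0.0592/n)·log K = (0.0592/3)(160.6) = +3.169 V.
Since Mn³⁺/Mn²⁺ is the cathode and Al³⁺/Al the anode, E°cell = E°(Mn³⁺/Mn²⁺) − E°(Al³⁺/Al).
So E°(Al³⁺/Al) = E°(Mn³⁺/Mn²⁺) − E°cell = (+1.51) − (+3.169) = -1.66 V.

-1.66 V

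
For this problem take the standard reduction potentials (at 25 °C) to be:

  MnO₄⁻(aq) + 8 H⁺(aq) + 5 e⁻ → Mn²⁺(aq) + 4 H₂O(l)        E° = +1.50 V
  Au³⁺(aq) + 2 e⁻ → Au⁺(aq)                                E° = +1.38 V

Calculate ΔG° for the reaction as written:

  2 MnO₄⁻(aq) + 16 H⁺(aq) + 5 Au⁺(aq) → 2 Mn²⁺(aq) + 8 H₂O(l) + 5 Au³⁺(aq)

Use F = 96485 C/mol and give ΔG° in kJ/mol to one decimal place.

-115.8 kJ/mol

As written, MnO₄⁻/Mn²⁺ is reduced (cathode) and Au³⁺/Au⁺ is oxidised (anode), so E°cell = (+1.50) − (+1.38) = +0.12 V.
Balancing electrons gives n = 10.
ΔG° = −nFE° = −(10)(96485)(+0.12) = -115,782 J = -115.8 kJ/mol.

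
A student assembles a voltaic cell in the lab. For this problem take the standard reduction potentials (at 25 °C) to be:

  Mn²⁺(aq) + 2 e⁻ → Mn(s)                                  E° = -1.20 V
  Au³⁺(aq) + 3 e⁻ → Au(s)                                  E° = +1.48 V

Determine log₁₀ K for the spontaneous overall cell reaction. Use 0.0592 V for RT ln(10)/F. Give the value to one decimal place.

271.6

Cathode: Au³⁺/Au; anode: Mn²⁺/Mn. E°cell = +2.68 V, n = 6.
log K = nE°cell / 0.0592 = (6)(+2.68) / 0.0592 = 271.6.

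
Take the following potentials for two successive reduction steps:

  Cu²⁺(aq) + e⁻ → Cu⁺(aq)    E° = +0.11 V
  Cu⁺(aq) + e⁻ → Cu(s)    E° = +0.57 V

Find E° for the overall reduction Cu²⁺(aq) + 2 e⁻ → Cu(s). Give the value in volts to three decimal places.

Since ΔG° = −nFE° is additive over sequential reductions, n₃E°₃ = n₁E°₁ + n₂E°₂.
E°₃ = (1×+0.11 + 1×+0.57) / 2 = (+0.680) / 2 = +0.340 V.

+0.340 V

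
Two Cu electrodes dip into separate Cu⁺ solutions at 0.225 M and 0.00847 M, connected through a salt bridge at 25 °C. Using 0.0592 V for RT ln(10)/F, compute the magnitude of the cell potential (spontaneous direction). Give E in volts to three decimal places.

+0.084 V

For a concentration cell E°cell = 0. The 0.225 M side is the cathode (reduction is favoured where [Cu⁺] is higher).
With n = 1, E = −(0.0592/1) log([Cu⁺]ₐₙ/[Cu⁺]꜀ₐₜ) = −(0.0592/1) log(0.00847/0.225) = −(0.0592/1)(-1.424) = +0.084 V.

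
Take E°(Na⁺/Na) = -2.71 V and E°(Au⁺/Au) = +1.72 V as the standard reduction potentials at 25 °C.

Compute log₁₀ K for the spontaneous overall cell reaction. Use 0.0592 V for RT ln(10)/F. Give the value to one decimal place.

74.8

Cathode: Au⁺/Au; anode: Na⁺/Na. E°cell = +4.43 V, n = 1.
log K = nE°cell / 0.0592 = (1)(+4.43) / 0.0592 = 74.8.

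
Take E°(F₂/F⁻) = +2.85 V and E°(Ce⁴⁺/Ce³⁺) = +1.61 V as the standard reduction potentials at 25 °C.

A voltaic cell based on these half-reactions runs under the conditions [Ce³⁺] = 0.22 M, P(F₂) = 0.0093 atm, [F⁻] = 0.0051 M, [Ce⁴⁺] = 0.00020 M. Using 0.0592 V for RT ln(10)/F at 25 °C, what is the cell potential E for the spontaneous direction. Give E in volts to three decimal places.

F₂/F⁻ is the cathode (higher E°), Ce⁴⁺/Ce³⁺ the anode: E°cell = +2.85 − (+1.61) = +1.24 V, n = 2.
Overall: F₂(g) + 2 Ce³⁺(aq) → 2 F⁻(aq) + 2 Ce⁴⁺(aq)
Q = [F⁻]^2·[Ce⁴⁺]^2 / (P(F₂)·[Ce³⁺]^2); log Q = -8.636.
E = E° − (0.0592/n) log Q = +1.24 − (0.0592/2)(-8.636) = +1.496 V.

+1.496 V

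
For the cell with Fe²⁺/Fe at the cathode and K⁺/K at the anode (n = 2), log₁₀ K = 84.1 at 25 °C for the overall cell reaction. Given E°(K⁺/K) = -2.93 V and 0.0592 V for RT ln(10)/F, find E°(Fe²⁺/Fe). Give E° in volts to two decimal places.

-0.44 V

E°cell = (0.0592/n)·log K = (0.0592/2)(84.1) = +2.489 V.
Since Fe²⁺/Fe is the cathode and K⁺/K the anode, E°cell = E°(Fe²⁺/Fe) − E°(K⁺/K).
So E°(Fe²⁺/Fe) = E°cell + E°(K⁺/K) = +2.489 + (-2.93) = -0.44 V.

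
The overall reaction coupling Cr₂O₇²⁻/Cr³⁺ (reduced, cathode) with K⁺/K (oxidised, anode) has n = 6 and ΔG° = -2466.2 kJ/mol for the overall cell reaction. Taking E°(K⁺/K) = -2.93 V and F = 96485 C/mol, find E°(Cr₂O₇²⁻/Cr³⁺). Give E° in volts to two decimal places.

E°cell = −ΔG°/(nF) = −(-2466.2×10³)/((6)(96485)) = +4.260 V.
Since Cr₂O₇²⁻/Cr³⁺ is the cathode and K⁺/K the anode, E°cell = E°(Cr₂O₇²⁻/Cr³⁺) − E°(K⁺/K).
So E°(Cr₂O₇²⁻/Cr³⁺) = E°cell + E°(K⁺/K) = +4.260 + (-2.93) = +1.33 V.

+1.33 V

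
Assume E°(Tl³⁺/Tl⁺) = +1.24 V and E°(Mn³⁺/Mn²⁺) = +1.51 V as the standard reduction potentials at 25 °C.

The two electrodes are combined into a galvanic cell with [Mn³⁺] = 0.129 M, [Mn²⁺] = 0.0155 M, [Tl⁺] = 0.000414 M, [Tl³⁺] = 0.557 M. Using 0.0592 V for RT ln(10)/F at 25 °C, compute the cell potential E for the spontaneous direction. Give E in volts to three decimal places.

+0.232 V

Mn³⁺/Mn²⁺ is the cathode (higher E°), Tl³⁺/Tl⁺ the anode: E°cell = +1.51 − (+1.24) = +0.27 V, n = 2.
Overall: 2 Mn³⁺(aq) + Tl⁺(aq) → 2 Mn²⁺(aq) + Tl³⁺(aq)
Q = [Mn²⁺]^2·[Tl³⁺] / ([Mn³⁺]^2·[Tl⁺]); log Q = 1.288.
E = E° − (0.0592/n) log Q = +0.27 − (0.0592/2)(1.288) = +0.232 V.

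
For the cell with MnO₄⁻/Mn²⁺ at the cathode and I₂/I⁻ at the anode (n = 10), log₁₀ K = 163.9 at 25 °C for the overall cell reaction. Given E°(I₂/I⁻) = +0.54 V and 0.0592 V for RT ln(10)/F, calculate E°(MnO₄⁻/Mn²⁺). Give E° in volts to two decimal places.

+1.51 V

E°cell = (0.0592/n)·log K = (0.0592/10)(163.9) = +0.970 V.
Since MnO₄⁻/Mn²⁺ is the cathode and I₂/I⁻ the anode, E°cell = E°(MnO₄⁻/Mn²⁺) − E°(I₂/I⁻).
So E°(MnO₄⁻/Mn²⁺) = E°cell + E°(I₂/I⁻) = +0.970 + (+0.54) = +1.51 V.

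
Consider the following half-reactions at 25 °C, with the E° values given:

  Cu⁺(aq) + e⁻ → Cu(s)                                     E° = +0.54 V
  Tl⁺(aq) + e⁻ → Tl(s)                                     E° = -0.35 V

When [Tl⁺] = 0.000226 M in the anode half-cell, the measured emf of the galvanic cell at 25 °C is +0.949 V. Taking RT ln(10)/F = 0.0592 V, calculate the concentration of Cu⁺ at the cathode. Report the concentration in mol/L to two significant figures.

Cu⁺/Cu is the cathode, Tl⁺/Tl the anode: E°cell = +0.89 V, n = 1.
Overall reaction: Cu⁺(aq) + Tl(s) → Cu(s) + Tl⁺(aq); Q = [Tl⁺]^1/[Cu⁺]^1.
From E = E° − (0.0592/n) log Q: log Q = (E° − E)·n/0.0592 = (+0.89 − (+0.949))·1/0.0592 = -0.9966.
So 1·log[Cu⁺] = 1·log(0.000226) − log Q = -3.6459 − (-0.9966) = -2.6493; [Cu⁺] = 10^(-2.6493) ≈ 0.0022 M.

0.0022 M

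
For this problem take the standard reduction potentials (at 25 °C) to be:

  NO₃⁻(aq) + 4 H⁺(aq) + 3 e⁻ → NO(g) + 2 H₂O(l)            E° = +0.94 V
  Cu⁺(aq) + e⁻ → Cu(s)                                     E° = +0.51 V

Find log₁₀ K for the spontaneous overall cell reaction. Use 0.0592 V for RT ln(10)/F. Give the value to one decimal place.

21.8

Cathode: NO₃⁻/NO; anode: Cu⁺/Cu. E°cell = +0.43 V, n = 3.
log K = nE°cell / 0.0592 = (3)(+0.43) / 0.0592 = 21.8.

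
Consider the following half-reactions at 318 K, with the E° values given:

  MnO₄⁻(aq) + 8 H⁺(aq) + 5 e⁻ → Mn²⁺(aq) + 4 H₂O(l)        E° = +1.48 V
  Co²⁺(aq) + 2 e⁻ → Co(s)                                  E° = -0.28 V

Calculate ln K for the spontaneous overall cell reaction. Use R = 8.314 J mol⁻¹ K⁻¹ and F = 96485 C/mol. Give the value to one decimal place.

Cathode: MnO₄⁻/Mn²⁺; anode: Co²⁺/Co. E°cell = (+1.48) − (-0.28) = +1.76 V, with n = 10.
ΔG° = −nFE° = −RT ln K, so ln K = nFE°/(RT) = (10)(96485)(+1.76) / ((8.314)(318)) = 642.296.

642.3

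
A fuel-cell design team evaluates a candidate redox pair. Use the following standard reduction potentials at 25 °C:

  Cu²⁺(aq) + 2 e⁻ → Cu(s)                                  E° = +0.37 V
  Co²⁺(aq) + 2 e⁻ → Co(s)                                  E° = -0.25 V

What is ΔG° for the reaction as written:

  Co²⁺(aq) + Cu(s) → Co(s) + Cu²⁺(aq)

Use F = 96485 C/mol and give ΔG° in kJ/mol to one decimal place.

As written, Co²⁺/Co is reduced (cathode) and Cu²⁺/Cu is oxidised (anode), so E°cell = (-0.25) − (+0.37) = -0.62 V.
Balancing electrons gives n = 2.
ΔG° = −nFE° = −(2)(96485)(-0.62) = 119,641 J = +119.6 kJ/mol.

+119.6 kJ/mol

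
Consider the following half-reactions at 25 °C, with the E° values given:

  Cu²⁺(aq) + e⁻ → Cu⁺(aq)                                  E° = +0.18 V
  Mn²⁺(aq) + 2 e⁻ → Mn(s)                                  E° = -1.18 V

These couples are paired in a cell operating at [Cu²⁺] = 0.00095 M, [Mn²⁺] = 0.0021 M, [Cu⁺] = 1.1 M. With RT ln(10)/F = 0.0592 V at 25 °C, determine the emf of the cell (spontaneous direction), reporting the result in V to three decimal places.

Cu²⁺/Cu⁺ is the cathode (higher E°), Mn²⁺/Mn the anode: E°cell = +0.18 − (-1.18) = +1.36 V, n = 2.
Overall: 2 Cu²⁺(aq) + Mn(s) → 2 Cu⁺(aq) + Mn²⁺(aq)
Q = [Cu⁺]^2·[Mn²⁺] / ([Cu²⁺]^2); log Q = 3.450.
E = E° − (0.0592/n) log Q = +1.36 − (0.0592/2)(3.450) = +1.258 V.

+1.258 V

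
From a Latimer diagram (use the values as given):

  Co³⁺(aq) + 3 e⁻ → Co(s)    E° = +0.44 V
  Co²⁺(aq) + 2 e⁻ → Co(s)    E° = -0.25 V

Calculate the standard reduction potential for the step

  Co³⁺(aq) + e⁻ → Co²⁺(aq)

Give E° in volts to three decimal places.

+1.820 V

Sequential free energies add, so n₃E°₃ = n₁E°₁ + n₂E°₂.
With n₃ = 3, and the known step contributing 2×(-0.25) V, the unknown satisfies 1·E° = 3×(+0.44) − 2×(-0.25) = +1.820.
E° = +1.820 / 1 = +1.820 V.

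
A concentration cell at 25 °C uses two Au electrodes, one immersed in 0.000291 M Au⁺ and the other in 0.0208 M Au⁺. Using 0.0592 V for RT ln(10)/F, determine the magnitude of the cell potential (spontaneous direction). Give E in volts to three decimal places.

+0.110 V

For a concentration cell E°cell = 0. The 0.0208 M side is the cathode (reduction is favoured where [Au⁺] is higher).
With n = 1, E = −(0.0592/1) log([Au⁺]ₐₙ/[Au⁺]꜀ₐₜ) = −(0.0592/1) log(0.000291/0.0208) = −(0.0592/1)(-1.854) = +0.110 V.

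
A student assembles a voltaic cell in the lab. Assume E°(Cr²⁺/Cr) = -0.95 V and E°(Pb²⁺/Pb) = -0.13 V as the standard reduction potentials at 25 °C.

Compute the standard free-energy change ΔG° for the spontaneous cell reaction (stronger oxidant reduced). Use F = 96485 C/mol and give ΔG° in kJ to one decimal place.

Pb²⁺/Pb (E° = -0.13 V) is the cathode; Cr²⁺/Cr (E° = -0.95 V) is the anode, so E°cell = +0.82 V.
Balancing electrons gives n = 2 (lcm of 2 and 2).
ΔG° = −nFE° = −(2)(96485)(+0.82) = -158,235 J = -158.2 kJ.

-158.2 kJ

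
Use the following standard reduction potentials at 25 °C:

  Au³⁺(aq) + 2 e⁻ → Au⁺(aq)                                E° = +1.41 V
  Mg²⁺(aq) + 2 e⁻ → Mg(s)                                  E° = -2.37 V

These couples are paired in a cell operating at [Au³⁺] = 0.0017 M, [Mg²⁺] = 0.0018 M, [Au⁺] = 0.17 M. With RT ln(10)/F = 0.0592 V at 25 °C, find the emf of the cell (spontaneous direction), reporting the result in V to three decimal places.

Au³⁺/Au⁺ is the cathode (higher E°), Mg²⁺/Mg the anode: E°cell = +1.41 − (-2.37) = +3.78 V, n = 2.
Overall: Au³⁺(aq) + Mg(s) → Au⁺(aq) + Mg²⁺(aq)
Q = [Au⁺]·[Mg²⁺] / ([Au³⁺]); log Q = -0.745.
E = E° − (0.0592/n) log Q = +3.78 − (0.0592/2)(-0.745) = +3.802 V.

+3.802 V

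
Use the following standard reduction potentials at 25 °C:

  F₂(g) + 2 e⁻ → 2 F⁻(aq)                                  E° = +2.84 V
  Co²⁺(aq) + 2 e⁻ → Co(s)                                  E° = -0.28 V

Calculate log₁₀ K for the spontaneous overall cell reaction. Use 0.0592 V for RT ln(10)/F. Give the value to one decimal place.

Cathode: F₂/F⁻; anode: Co²⁺/Co. E°cell = +3.12 V, n = 2.
log K = nE°cell / 0.0592 = (2)(+3.12) / 0.0592 = 105.4.

105.4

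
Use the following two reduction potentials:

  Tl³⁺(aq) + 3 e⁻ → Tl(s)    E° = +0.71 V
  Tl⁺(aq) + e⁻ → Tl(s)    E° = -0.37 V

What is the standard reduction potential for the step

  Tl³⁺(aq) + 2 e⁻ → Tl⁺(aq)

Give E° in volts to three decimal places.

+1.250 V

Sequential free energies add, so n₃E°₃ = n₁E°₁ + n₂E°₂.
With n₃ = 3, and the known step contributing 1×(-0.37) V, the unknown satisfies 2·E° = 3×(+0.71) − 1×(-0.37) = +2.500.
E° = +2.500 / 2 = +1.250 V.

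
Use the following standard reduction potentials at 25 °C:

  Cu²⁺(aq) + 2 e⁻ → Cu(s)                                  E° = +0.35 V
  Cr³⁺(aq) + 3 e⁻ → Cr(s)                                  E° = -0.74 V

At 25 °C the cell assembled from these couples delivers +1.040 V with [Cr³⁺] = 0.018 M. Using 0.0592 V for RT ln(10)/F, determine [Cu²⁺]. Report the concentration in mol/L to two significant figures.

0.0014 M

Cu²⁺/Cu is the cathode, Cr³⁺/Cr the anode: E°cell = +1.09 V, n = 6.
Overall reaction: 3 Cu²⁺(aq) + 2 Cr(s) → 3 Cu(s) + 2 Cr³⁺(aq); Q = [Cr³⁺]^2/[Cu²⁺]^3.
From E = E° − (0.0592/n) log Q: log Q = (E° − E)·n/0.0592 = (+1.09 − (+1.040))·6/0.0592 = 5.0676.
So 3·log[Cu²⁺] = 2·log(0.018) − log Q = -3.4895 − (5.0676) = -8.5571; log[Cu²⁺] = -8.5571 / 3 = -2.8524; [Cu²⁺] = 10^(-2.8524) ≈ 0.0014 M.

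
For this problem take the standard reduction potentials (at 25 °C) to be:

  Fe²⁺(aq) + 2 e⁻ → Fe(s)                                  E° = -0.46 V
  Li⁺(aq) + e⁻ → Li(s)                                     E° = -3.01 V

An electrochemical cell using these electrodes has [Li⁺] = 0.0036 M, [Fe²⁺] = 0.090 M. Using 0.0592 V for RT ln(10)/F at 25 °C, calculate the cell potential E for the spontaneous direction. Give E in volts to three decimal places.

+2.664 V

Fe²⁺/Fe is the cathode (higher E°), Li⁺/Li the anode: E°cell = -0.46 − (-3.01) = +2.55 V, n = 2.
Overall: Fe²⁺(aq) + 2 Li(s) → Fe(s) + 2 Li⁺(aq)
Q = [Li⁺]^2 / ([Fe²⁺]); log Q = -3.842.
E = E° − (0.0592/n) log Q = +2.55 − (0.0592/2)(-3.842) = +2.664 V.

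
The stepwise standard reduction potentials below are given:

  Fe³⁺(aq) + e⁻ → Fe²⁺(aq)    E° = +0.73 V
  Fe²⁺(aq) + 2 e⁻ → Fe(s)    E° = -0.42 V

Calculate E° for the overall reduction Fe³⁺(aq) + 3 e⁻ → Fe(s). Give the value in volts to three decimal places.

Since ΔG° = −nFE° is additive over sequential reductions, n₃E°₃ = n₁E°₁ + n₂E°₂.
E°₃ = (1×+0.73 + 2×-0.42) / 3 = (-0.110) / 3 = -0.037 V.

-0.037 V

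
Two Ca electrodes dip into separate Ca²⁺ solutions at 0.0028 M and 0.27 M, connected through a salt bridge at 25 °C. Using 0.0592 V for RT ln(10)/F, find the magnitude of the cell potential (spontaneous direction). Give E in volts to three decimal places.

+0.059 V

For a concentration cell E°cell = 0. The 0.27 M side is the cathode (reduction is favoured where [Ca²⁺] is higher).
With n = 2, E = −(0.0592/2) log([Ca²⁺]ₐₙ/[Ca²⁺]꜀ₐₜ) = −(0.0592/2) log(0.0028/0.27) = −(0.0592/2)(-1.984) = +0.059 V.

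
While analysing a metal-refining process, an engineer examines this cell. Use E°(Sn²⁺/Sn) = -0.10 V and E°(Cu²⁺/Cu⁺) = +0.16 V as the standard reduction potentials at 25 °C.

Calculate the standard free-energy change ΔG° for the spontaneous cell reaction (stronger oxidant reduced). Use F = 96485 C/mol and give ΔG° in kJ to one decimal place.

-50.2 kJ

Cu²⁺/Cu⁺ (E° = +0.16 V) is the cathode; Sn²⁺/Sn (E° = -0.10 V) is the anode, so E°cell = +0.26 V.
Balancing electrons gives n = 2 (lcm of 1 and 2).
ΔG° = −nFE° = −(2)(96485)(+0.26) = -50,172 J = -50.2 kJ.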